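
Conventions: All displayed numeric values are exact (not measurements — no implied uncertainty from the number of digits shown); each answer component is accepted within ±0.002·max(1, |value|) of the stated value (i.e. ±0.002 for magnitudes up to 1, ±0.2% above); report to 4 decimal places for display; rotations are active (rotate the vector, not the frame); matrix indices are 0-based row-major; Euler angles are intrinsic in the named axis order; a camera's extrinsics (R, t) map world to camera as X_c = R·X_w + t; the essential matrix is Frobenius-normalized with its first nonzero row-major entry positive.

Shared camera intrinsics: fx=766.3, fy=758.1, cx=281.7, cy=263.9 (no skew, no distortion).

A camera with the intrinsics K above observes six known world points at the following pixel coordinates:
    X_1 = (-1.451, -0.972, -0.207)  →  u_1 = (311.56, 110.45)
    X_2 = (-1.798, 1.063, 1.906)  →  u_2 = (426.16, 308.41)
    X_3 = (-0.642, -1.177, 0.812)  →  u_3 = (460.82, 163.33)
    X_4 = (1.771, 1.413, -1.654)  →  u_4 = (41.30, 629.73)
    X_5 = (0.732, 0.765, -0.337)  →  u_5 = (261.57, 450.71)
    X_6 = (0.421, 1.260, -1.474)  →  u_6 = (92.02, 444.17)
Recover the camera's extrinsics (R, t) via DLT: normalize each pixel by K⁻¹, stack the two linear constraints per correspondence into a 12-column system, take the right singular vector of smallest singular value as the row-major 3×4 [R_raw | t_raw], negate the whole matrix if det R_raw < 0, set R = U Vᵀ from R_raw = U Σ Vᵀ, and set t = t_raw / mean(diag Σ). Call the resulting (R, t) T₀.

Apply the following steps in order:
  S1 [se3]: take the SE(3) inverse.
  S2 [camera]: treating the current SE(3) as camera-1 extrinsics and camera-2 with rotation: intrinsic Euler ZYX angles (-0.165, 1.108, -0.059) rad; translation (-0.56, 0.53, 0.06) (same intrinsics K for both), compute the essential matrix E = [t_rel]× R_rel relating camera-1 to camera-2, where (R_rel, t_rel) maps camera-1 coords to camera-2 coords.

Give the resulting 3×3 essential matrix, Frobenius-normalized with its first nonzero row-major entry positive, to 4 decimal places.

matrix = [0.2263 0.2092 0.0623; -0.1222 0.1810 -0.6707; -0.4420 -0.4559 -0.0194]

source (pnp_recover): camera pose = R=[0.1238 -0.3102 0.9426; 0.5945 0.7838 0.1798; -0.7945 0.5381 0.2814], t=(0.3200, 0.3800, 5.7598)
after S1 (invert_se3): R=[0.1238 0.5945 -0.7945; -0.3102 0.7838 0.5381; 0.9426 0.1798 0.2814], t=(4.3109, -3.2977, -1.9909)
after S2 (essential): [0.2263 0.2092 0.0623; -0.1222 0.1810 -0.6707; -0.4420 -0.4559 -0.0194]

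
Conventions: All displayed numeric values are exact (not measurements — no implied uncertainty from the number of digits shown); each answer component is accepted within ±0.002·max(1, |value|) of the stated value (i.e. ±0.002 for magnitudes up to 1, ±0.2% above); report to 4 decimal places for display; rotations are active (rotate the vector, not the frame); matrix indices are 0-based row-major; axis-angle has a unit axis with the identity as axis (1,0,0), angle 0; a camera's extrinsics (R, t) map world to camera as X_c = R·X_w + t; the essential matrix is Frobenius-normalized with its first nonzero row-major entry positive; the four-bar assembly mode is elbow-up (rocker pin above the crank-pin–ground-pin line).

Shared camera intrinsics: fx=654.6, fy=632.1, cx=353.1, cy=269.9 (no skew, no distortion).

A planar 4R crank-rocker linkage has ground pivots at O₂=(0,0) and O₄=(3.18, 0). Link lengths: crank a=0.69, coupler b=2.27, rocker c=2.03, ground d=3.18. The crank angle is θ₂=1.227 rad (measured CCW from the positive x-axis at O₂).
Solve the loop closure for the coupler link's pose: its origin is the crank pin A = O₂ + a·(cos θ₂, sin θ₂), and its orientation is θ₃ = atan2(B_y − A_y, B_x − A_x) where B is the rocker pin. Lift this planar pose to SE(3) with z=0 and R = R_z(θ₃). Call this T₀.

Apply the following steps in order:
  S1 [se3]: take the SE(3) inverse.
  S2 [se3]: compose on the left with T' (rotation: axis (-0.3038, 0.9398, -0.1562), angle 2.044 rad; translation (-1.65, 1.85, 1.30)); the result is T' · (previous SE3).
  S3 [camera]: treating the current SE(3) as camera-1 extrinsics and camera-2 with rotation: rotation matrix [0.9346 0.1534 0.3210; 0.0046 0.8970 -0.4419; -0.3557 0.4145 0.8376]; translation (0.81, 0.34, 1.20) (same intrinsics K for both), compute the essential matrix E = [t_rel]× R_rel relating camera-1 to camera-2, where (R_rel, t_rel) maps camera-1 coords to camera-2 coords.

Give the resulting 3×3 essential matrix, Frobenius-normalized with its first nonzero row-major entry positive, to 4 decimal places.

matrix = [0.2414 -0.1642 0.2237; -0.3529 -0.6046 0.0836; -0.4534 0.1824 -0.3589]

source (fourbar_fk): coupler pose = R=[0.8675 -0.4974 0.0000; 0.4974 0.8675 0.0000; 0.0000 0.0000 1.0000], t=(0.2326, 0.6496, 0.0000)
after S1 (invert_se3): R=[0.8675 0.4974 0.0000; -0.4974 0.8675 0.0000; 0.0000 0.0000 1.0000], t=(-0.5249, -0.4479, 0.0000)
after S2 (compose_se3): R=[-0.1411 -0.3998 0.9057; -0.8941 0.4442 0.0567; -0.4250 -0.8018 -0.4201], t=(-1.3575, 1.7694, 1.9197)
after S3 (essential): [0.2414 -0.1642 0.2237; -0.3529 -0.6046 0.0836; -0.4534 0.1824 -0.3589]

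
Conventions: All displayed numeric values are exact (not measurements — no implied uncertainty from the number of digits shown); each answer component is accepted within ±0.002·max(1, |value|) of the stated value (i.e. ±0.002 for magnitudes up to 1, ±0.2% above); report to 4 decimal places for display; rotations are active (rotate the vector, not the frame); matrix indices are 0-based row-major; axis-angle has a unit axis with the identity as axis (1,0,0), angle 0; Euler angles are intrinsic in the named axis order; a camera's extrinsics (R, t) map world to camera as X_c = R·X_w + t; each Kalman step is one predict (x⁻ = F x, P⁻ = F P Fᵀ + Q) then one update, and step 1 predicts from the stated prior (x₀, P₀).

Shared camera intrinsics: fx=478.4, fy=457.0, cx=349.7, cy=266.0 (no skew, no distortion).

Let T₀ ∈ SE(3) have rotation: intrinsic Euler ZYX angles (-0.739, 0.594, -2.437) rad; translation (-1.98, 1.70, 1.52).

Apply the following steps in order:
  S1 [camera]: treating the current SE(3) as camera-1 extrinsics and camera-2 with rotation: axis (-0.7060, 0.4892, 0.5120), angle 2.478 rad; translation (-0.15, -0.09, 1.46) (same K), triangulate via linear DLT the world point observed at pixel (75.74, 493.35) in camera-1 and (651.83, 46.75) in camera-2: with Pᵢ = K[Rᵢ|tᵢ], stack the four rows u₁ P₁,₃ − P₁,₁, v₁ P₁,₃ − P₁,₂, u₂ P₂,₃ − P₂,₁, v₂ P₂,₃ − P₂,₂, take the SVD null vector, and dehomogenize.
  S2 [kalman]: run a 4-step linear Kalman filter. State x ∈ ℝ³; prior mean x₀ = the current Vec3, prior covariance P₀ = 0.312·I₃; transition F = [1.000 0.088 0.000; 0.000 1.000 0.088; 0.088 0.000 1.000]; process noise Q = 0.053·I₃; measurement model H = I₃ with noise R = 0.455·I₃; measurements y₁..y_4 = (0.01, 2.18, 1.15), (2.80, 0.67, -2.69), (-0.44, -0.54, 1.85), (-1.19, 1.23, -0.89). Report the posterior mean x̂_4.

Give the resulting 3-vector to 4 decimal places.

result = (0.1345, 0.4444, -0.2186)

after S1 (triangulate): (0.3678, -0.7408, -0.8142)
after S2 (kf_track): (0.1345, 0.4444, -0.2186)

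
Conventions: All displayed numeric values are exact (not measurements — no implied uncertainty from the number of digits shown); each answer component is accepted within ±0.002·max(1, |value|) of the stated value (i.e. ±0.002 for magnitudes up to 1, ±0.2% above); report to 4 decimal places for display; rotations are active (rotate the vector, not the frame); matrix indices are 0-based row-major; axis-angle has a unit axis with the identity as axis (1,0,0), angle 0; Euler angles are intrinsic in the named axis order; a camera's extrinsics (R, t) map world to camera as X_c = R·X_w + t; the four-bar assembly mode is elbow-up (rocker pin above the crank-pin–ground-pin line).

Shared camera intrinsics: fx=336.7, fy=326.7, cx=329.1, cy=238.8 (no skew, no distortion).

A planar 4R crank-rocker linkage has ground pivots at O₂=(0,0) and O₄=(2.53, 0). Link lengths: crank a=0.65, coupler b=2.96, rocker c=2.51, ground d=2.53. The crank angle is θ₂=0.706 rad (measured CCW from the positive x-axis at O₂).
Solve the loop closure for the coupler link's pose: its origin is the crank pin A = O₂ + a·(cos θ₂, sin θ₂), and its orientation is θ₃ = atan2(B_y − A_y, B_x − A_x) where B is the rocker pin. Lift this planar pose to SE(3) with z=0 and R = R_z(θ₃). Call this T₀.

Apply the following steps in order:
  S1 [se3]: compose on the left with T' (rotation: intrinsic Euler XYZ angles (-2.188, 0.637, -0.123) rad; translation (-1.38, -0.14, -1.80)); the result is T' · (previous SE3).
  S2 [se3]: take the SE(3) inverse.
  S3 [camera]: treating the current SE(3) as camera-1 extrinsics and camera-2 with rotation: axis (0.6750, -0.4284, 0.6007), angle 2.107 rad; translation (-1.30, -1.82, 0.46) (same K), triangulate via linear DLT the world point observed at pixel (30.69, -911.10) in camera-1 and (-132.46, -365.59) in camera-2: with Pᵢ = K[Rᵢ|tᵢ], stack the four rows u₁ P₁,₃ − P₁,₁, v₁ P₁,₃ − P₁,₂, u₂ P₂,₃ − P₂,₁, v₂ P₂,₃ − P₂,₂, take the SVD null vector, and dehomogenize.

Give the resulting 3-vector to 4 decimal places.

source (fourbar_fk): coupler pose = R=[0.7090 -0.7052 0.0000; 0.7052 0.7090 0.0000; 0.0000 0.0000 1.0000], t=(0.4946, 0.4217, 0.0000)
after S1 (compose_se3): R=[0.6352 -0.4927 0.5948; -0.7380 -0.1600 0.6556; -0.2278 -0.8554 -0.4653], t=(-0.9438, -0.6103, -1.9050)
after S2 (invert_se3): R=[0.6352 -0.7380 -0.2278; -0.4927 -0.1600 -0.8554; 0.5948 0.6556 -0.4653], t=(-0.2850, -2.1921, 0.0751)
after S3 (triangulate): (0.8581, 1.3005, 0.8980)

result = (0.8581, 1.3005, 0.8980)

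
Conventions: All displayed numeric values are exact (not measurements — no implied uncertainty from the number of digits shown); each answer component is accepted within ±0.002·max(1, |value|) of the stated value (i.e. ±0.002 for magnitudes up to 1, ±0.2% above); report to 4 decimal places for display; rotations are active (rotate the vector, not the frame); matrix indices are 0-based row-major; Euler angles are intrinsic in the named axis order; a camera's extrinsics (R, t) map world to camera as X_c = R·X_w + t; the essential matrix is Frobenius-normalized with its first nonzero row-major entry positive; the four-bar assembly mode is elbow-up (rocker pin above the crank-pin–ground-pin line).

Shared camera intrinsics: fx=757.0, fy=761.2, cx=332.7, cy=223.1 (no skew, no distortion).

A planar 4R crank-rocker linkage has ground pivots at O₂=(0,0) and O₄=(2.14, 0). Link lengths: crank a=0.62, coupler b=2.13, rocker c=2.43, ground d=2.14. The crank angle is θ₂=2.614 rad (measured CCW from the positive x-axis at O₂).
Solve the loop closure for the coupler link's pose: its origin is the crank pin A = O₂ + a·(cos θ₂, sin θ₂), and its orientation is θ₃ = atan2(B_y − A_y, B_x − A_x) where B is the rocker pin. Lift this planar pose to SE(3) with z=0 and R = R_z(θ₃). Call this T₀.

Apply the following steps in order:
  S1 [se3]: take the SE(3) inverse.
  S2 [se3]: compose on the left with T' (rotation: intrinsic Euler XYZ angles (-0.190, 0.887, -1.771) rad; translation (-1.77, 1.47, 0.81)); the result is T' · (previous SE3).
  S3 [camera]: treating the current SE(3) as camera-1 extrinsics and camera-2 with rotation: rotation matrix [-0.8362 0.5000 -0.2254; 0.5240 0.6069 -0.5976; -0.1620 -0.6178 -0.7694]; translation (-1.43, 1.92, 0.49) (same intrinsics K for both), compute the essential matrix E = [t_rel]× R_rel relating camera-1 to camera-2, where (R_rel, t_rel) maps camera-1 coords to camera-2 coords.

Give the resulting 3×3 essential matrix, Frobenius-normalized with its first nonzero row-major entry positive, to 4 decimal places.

source (fourbar_fk): coupler pose = R=[0.6091 -0.7931 0.0000; 0.7931 0.6091 0.0000; 0.0000 0.0000 1.0000], t=(-0.5357, 0.3121, 0.0000)
after S1 (invert_se3): R=[0.6091 0.7931 0.0000; -0.7931 0.6091 -0.0000; 0.0000 0.0000 1.0000], t=(0.0788, -0.6150, 0.0000)
after S2 (compose_se3): R=[-0.5675 0.2775 0.7752; -0.2998 -0.9465 0.1193; 0.7668 -0.1647 0.6204], t=(-2.1606, 1.6048, 1.2722)
after S3 (essential): [0.5737 -0.0347 0.3014; -0.0439 0.0691 -0.4276; 0.4107 0.0865 -0.4617]

matrix = [0.5737 -0.0347 0.3014; -0.0439 0.0691 -0.4276; 0.4107 0.0865 -0.4617]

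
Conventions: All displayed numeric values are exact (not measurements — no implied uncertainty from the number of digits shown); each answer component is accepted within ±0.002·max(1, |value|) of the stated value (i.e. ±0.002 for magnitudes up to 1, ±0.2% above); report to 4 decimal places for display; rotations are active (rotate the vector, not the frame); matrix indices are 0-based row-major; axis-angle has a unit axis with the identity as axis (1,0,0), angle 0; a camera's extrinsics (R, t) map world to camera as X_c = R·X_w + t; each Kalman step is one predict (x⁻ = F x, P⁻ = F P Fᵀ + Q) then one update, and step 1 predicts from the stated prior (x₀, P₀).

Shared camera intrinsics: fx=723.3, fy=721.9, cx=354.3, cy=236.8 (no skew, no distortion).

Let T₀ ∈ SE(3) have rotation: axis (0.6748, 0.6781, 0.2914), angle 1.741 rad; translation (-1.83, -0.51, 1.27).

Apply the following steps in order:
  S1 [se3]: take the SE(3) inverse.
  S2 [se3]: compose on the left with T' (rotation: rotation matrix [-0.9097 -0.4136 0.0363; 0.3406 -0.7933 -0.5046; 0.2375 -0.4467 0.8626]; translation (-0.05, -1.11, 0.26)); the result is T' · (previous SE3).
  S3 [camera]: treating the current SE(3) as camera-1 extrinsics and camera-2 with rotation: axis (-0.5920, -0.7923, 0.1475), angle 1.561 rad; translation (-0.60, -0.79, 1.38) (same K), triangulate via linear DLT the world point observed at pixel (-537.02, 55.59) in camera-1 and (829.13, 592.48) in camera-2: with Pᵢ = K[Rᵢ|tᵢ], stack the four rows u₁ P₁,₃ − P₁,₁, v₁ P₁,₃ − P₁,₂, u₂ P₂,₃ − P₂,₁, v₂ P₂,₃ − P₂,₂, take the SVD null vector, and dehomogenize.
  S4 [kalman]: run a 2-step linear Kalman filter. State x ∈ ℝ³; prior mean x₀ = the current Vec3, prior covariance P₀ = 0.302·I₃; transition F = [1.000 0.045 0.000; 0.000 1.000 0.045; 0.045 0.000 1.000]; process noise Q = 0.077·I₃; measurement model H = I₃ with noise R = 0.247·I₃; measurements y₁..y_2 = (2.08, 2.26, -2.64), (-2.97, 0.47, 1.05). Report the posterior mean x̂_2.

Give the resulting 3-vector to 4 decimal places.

result = (-0.5609, 1.1848, -0.4258)

after S1 (invert_se3): R=[0.3630 0.8222 -0.4383; 0.2479 0.3682 0.8961; 0.8982 -0.4339 -0.0702], t=(1.6403, -0.4966, 1.5115)
after S2 (compose_se3): R=[-0.4002 -0.9161 0.0256; -0.5263 0.2069 -0.8248; 0.7503 -0.3435 -0.5649], t=(-1.2820, -0.9201, 2.1752)
after S3 (triangulate): (0.6694, 1.5220, -0.4311)
after S4 (kf_track): (-0.5609, 1.1848, -0.4258)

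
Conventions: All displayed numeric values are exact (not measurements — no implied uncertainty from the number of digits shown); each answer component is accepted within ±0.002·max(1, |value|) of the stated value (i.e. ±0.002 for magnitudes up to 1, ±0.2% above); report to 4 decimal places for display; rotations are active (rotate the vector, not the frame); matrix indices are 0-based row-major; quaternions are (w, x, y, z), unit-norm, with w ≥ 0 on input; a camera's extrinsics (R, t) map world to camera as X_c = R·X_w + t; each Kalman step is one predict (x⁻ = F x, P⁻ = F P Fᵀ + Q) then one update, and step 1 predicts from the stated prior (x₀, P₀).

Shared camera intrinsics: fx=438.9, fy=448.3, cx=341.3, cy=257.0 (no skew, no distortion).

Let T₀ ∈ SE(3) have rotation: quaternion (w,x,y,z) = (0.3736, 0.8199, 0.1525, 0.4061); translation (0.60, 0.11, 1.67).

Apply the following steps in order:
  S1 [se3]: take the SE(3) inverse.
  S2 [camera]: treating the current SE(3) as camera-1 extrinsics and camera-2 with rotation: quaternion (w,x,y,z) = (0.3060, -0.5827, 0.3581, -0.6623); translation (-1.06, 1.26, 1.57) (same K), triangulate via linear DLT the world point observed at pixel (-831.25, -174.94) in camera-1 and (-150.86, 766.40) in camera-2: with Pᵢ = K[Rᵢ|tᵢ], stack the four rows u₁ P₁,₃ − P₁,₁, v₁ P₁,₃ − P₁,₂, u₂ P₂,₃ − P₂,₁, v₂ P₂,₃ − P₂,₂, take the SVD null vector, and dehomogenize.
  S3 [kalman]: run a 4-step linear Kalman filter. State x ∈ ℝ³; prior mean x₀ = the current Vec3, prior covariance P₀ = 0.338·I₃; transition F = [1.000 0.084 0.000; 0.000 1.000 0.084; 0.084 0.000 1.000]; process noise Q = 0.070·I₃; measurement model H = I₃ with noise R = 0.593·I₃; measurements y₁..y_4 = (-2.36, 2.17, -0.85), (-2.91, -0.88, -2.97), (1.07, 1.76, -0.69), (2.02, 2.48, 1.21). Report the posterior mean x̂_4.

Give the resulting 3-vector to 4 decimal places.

after S1 (invert_se3): R=[0.6236 0.5535 0.5520; -0.0534 -0.6743 0.7365; 0.7799 -0.4888 -0.3910], t=(-1.3569, -1.1238, 0.2388)
after S2 (triangulate): (-0.5703, -1.7374, -1.9402)
after S3 (kf_track): (0.1284, 0.8928, -0.6922)

result = (0.1284, 0.8928, -0.6922)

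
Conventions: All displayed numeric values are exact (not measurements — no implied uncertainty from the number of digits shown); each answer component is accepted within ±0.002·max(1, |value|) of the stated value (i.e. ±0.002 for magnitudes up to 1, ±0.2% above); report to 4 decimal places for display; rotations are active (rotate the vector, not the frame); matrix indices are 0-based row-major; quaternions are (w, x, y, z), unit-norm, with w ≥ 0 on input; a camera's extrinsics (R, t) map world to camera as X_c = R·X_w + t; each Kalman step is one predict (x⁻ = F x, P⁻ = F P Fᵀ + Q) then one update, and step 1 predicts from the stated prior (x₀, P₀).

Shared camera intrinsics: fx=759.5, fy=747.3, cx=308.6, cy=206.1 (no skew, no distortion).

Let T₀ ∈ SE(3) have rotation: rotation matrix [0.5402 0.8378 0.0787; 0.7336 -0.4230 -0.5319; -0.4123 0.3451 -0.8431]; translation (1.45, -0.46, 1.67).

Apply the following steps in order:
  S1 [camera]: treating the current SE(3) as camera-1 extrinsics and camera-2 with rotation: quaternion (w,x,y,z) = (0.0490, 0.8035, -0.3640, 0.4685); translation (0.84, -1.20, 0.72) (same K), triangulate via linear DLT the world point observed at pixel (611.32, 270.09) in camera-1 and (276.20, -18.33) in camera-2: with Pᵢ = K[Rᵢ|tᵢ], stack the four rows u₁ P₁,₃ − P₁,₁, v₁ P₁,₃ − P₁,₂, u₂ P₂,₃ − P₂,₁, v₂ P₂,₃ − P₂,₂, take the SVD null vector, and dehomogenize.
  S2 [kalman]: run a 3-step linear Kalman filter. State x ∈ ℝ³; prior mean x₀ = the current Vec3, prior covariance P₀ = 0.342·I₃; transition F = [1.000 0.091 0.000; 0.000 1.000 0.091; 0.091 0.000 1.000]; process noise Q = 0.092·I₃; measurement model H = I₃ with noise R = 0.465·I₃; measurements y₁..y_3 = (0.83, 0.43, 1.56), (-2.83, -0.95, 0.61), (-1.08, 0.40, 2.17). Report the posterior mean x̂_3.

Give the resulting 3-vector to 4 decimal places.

result = (-0.9422, -0.0235, 0.9189)

after S1 (triangulate): (-0.1342, -0.1803, -1.3587)
after S2 (kf_track): (-0.9422, -0.0235, 0.9189)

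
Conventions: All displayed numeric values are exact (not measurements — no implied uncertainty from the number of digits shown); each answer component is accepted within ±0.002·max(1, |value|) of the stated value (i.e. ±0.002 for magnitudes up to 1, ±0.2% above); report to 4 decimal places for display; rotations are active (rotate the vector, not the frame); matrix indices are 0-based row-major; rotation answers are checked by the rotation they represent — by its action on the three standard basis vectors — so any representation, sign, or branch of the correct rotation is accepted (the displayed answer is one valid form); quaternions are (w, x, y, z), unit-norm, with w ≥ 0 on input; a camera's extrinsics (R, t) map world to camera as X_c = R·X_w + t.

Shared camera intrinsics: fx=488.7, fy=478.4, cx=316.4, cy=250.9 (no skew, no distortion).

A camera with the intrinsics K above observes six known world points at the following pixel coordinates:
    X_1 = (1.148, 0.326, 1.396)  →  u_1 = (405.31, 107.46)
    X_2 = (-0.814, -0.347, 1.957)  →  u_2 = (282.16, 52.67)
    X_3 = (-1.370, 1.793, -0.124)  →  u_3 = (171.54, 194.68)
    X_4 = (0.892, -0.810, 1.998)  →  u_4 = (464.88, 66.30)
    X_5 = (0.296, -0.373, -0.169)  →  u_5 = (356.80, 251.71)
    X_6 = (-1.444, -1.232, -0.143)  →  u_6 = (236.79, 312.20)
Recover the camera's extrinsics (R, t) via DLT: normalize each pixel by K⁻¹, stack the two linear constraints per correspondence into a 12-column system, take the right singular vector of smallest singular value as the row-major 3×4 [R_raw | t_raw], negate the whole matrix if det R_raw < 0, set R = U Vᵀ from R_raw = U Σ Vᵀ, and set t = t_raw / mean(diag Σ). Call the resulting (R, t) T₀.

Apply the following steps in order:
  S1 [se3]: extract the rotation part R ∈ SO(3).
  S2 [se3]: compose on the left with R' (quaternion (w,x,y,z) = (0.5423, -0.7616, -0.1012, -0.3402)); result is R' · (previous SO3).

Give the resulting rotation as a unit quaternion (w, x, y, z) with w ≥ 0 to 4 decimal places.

rotation (quat) = (0.9460, -0.0104, -0.2974, 0.1283)

source (pnp_recover): camera pose = R=[0.8892 -0.4450 0.1059; -0.1082 -0.4295 -0.8966; 0.4444 0.7858 -0.4301], t=(0.0600, -0.2700, 5.7901)
after S1 (rot_of_se3): [0.8892 -0.4450 0.1059; -0.1082 -0.4295 -0.8966; 0.4444 0.7858 -0.4301]
after S2 (compose_so3): [0.7901 -0.2366 -0.5654; 0.2490 0.9668 -0.0567; 0.5601 -0.0960 0.8229]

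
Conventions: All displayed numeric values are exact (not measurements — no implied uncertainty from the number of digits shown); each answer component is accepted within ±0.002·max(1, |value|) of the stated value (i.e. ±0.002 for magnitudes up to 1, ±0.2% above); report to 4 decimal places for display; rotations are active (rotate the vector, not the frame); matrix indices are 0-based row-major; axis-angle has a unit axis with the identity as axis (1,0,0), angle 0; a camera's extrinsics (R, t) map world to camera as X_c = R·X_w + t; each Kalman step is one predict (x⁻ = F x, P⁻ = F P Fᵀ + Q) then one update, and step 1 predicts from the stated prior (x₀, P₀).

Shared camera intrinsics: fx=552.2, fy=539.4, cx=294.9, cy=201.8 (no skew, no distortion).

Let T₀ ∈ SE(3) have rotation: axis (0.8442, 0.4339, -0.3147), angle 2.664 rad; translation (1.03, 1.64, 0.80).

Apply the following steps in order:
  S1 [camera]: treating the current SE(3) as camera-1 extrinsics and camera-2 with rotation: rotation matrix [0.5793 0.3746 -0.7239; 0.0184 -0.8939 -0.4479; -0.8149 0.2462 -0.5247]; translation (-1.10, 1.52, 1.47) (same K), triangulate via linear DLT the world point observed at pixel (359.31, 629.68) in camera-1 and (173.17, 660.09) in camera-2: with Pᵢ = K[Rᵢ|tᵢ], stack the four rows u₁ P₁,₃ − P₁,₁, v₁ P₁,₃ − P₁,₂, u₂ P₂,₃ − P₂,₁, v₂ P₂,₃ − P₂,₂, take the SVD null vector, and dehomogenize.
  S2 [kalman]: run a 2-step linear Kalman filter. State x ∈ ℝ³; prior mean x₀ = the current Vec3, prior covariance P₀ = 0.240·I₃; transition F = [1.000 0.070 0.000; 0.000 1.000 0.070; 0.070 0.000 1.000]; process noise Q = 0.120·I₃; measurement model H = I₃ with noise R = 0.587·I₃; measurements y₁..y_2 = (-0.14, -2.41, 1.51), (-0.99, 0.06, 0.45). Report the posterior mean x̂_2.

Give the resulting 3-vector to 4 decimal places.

after S1 (triangulate): (-1.4784, -0.7031, -1.9872)
after S2 (kf_track): (-1.0028, -0.8630, -0.3087)

result = (-1.0028, -0.8630, -0.3087)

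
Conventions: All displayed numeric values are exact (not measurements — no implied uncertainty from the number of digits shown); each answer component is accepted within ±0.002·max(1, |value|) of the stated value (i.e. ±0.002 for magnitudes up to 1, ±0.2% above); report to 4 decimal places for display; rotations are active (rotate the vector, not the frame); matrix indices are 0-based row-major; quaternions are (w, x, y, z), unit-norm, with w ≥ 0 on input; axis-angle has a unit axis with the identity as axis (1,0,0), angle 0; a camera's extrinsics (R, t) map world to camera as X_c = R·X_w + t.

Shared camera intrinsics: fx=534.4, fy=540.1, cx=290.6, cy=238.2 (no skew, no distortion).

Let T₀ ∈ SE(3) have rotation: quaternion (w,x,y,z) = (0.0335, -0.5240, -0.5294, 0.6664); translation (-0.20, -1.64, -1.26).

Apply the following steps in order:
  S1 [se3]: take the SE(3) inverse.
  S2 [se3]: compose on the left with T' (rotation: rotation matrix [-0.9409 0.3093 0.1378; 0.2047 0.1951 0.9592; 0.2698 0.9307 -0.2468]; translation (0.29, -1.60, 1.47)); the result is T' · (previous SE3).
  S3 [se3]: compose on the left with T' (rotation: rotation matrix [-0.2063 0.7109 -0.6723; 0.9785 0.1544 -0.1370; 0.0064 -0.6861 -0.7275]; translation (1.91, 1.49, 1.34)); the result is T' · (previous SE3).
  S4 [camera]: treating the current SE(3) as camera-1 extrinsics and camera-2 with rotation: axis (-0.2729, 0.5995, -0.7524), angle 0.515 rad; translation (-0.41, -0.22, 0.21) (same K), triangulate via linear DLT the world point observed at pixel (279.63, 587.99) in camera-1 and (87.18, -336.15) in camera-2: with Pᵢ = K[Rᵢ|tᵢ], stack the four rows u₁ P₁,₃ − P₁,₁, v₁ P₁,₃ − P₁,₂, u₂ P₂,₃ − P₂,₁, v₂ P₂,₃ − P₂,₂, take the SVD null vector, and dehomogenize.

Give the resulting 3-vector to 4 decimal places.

result = (0.0615, -1.4899, 1.0179)

after S1 (invert_se3): R=[-0.4486 0.5994 -0.6629; 0.5101 -0.4373 -0.7407; -0.7338 -0.6704 -0.1096], t=(0.0581, -1.5483, -1.3844)
after S2 (compose_se3): R=[0.4788 -0.7917 0.3795; -0.6962 -0.6057 -0.3853; 0.5349 -0.0797 -0.8411], t=(-0.4344, -3.2181, 0.3864)
after S3 (compose_se3): R=[-0.9533 -0.2137 0.2133; 0.2877 -0.8572 0.4271; 0.0916 0.4685 0.8787], t=(-0.5480, 0.5152, 3.2641)
after S4 (triangulate): (0.0615, -1.4899, 1.0179)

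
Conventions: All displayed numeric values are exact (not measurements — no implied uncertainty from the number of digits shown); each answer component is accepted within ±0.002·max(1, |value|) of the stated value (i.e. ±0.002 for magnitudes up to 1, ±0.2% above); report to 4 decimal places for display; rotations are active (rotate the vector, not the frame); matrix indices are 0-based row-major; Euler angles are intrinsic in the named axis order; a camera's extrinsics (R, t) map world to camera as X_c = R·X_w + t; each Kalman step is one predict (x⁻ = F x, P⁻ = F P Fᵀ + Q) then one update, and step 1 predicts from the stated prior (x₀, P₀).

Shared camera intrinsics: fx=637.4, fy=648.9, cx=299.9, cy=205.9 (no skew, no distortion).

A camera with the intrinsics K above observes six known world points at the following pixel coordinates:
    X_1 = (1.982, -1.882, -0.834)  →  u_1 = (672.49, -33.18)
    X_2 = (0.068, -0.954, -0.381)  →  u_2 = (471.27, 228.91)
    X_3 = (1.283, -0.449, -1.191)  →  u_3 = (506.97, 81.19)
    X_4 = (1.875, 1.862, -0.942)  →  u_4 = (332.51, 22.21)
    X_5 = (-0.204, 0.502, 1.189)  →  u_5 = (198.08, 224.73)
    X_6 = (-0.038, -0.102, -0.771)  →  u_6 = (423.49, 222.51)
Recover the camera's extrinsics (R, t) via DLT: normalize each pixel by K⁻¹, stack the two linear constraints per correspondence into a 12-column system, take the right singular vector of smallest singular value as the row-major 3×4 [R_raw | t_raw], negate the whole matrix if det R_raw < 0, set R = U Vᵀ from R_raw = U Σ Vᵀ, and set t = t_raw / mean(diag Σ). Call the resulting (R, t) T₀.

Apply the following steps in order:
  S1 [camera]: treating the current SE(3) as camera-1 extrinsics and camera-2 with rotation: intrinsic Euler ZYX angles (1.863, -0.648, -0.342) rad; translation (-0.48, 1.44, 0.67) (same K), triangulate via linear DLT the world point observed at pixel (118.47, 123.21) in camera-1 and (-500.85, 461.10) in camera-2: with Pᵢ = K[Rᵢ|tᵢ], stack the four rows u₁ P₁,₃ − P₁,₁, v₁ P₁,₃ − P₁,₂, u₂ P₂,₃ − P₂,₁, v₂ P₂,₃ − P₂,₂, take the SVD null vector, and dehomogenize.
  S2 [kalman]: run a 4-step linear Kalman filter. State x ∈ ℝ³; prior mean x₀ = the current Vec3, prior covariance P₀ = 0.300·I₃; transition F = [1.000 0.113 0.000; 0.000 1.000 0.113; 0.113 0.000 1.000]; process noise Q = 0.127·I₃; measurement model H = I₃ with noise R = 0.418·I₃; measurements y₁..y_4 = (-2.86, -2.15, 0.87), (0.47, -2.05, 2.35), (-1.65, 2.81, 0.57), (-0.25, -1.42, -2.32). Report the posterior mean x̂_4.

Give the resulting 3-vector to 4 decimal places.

source (pnp_recover): camera pose = R=[0.1230 -0.5751 -0.8088; -0.9856 -0.1660 -0.0318; -0.1160 0.8011 -0.5872], t=(0.4500, 0.0700, 5.4397)
after S1 (triangulate): (0.5022, 1.4426, 1.5809)
after S2 (kf_track): (-0.7628, -0.1861, -0.4102)

result = (-0.7628, -0.1861, -0.4102)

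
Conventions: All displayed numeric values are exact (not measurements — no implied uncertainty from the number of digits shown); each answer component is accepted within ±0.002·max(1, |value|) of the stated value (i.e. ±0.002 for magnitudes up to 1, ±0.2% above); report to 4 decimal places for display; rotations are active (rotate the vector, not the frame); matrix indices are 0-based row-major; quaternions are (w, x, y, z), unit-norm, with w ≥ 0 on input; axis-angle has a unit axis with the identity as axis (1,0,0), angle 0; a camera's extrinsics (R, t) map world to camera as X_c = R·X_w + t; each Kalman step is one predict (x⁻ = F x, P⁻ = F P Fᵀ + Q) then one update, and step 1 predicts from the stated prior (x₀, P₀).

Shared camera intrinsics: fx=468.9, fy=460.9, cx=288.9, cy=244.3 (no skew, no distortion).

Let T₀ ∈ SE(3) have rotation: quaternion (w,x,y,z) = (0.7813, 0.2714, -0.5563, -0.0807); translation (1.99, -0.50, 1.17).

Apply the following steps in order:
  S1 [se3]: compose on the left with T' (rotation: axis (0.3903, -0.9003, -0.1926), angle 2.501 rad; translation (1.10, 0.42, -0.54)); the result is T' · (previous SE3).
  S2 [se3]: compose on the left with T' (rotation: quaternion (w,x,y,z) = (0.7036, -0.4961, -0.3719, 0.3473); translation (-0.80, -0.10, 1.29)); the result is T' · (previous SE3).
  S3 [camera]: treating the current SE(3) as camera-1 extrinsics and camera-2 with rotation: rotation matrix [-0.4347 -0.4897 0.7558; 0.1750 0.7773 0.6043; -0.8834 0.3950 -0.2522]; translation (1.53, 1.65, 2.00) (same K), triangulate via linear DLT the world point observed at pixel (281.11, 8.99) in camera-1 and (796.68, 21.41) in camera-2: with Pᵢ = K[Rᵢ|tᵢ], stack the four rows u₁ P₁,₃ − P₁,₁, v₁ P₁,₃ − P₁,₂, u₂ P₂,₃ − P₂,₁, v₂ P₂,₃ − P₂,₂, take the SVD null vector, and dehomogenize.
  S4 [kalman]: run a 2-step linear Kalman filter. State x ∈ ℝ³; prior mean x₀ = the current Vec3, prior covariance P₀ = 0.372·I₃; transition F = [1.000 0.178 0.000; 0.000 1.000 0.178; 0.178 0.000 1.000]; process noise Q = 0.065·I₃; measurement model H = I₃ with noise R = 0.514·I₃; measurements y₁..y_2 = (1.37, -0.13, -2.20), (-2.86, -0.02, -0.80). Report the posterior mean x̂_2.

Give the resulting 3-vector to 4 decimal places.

after S1 (compose_se3): R=[-0.5283 -0.6883 0.4971; -0.4920 0.7253 0.4815; -0.6919 0.0098 -0.7219], t=(-0.4783, -1.3058, -0.8713)
after S2 (compose_se3): R=[0.4047 -0.4272 0.8085; -0.8886 -0.3927 0.2372; 0.2161 -0.8144 -0.5385], t=(-0.1181, -1.2415, 2.2518)
after S3 (triangulate): (1.5500, -1.5340, -1.5361)
after S4 (kf_track): (-0.2592, -1.0078, -1.2911)

result = (-0.2592, -1.0078, -1.2911)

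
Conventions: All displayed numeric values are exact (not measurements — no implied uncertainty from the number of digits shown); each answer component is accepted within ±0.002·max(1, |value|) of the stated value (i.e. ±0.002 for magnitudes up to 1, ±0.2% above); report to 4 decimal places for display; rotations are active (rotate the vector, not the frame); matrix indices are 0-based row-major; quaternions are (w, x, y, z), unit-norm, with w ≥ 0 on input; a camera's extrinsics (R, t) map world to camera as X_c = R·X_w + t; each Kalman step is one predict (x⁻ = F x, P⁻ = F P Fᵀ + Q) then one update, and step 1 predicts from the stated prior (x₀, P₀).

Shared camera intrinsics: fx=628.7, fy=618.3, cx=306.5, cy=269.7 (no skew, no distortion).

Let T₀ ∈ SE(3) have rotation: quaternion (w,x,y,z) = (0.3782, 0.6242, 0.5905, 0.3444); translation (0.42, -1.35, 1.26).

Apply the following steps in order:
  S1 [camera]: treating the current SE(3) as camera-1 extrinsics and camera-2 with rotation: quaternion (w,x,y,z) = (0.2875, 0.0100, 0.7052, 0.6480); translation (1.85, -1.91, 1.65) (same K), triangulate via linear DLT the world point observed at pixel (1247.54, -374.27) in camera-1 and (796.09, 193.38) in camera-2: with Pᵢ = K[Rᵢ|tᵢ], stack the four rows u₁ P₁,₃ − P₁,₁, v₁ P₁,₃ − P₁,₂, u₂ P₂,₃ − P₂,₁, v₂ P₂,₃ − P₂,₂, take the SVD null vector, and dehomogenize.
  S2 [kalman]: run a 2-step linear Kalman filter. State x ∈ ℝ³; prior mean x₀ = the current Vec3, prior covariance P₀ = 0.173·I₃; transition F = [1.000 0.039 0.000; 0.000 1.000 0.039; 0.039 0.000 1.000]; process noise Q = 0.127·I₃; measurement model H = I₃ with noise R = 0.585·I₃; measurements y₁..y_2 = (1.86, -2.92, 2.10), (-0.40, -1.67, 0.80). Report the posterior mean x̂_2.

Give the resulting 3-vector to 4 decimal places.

result = (0.1725, -0.6512, 1.3969)

after S1 (triangulate): (-0.1778, 1.2211, 1.5762)
after S2 (kf_track): (0.1725, -0.6512, 1.3969)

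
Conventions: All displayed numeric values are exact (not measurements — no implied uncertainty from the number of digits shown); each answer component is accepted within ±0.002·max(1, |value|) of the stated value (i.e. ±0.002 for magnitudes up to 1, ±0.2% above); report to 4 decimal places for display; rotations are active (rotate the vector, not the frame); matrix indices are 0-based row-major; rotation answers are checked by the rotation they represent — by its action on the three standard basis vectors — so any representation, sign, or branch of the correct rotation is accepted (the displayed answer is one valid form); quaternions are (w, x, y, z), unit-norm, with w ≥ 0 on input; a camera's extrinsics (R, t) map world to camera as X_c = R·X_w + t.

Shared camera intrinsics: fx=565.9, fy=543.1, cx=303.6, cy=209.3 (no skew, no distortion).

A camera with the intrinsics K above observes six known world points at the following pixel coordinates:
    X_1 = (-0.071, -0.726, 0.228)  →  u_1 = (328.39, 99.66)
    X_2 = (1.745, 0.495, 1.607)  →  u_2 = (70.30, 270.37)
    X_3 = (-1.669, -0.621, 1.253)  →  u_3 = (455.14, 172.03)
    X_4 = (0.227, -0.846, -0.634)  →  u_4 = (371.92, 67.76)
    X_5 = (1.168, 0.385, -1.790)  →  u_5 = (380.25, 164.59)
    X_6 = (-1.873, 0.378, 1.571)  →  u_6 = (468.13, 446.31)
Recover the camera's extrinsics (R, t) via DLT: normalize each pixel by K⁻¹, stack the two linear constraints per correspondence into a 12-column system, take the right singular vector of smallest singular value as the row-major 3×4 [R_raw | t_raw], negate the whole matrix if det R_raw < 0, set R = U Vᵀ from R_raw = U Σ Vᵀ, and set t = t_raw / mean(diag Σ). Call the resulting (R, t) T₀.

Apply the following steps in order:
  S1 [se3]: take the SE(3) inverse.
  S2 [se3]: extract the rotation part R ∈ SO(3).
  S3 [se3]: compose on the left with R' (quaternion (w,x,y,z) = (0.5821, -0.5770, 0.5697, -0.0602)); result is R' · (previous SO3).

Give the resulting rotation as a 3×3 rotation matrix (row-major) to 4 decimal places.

rotation (matrix) = ((-0.8285, -0.3804, -0.4109), (0.1212, 0.5947, -0.7948), (0.5467, -0.7083, -0.4466))

source (pnp_recover): camera pose = R=[-0.6975 0.1215 -0.7062; -0.1428 0.9422 0.3031; 0.7022 0.3122 -0.6398], t=(0.3700, -0.1800, 4.3100)
after S1 (invert_se3): R=[-0.6975 -0.1428 0.7022; 0.1215 0.9422 0.3122; -0.7062 0.3031 -0.6398], t=(-2.7943, -1.2210, 3.0735)
after S2 (rot_of_se3): [-0.6975 -0.1428 0.7022; 0.1215 0.9422 0.3122; -0.7062 0.3031 -0.6398]
after S3 (compose_so3): [-0.8285 -0.3804 -0.4109; 0.1212 0.5947 -0.7948; 0.5467 -0.7083 -0.4466]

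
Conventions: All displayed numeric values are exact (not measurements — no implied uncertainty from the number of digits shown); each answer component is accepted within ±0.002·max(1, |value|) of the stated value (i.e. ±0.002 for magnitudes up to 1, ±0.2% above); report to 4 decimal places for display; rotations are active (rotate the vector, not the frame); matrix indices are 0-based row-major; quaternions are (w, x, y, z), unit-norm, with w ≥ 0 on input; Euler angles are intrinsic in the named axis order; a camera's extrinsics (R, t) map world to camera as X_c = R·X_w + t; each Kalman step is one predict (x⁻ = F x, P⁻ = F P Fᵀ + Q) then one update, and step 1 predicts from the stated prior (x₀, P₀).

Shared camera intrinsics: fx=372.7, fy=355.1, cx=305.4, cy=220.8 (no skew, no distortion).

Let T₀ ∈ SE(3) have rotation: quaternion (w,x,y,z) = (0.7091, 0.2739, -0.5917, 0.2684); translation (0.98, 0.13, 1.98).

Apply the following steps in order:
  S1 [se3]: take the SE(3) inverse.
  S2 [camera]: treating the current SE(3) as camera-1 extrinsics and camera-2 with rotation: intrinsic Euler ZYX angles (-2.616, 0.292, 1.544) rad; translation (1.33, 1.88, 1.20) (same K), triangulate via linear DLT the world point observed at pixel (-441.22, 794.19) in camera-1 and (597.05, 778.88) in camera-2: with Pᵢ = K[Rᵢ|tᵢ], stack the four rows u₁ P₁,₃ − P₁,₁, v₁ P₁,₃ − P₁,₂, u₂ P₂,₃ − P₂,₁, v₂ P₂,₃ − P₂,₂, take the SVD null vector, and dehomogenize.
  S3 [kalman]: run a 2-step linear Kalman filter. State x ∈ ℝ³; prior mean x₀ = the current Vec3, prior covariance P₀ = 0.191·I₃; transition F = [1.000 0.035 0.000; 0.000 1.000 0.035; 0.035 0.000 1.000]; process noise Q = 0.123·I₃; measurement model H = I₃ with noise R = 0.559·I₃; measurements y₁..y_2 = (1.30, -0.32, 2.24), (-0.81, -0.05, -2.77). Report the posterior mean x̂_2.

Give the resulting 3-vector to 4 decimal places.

result = (-0.2574, 0.0706, -0.2221)

after S1 (invert_se3): R=[0.1557 0.0565 0.9862; -0.7048 0.7059 0.0708; -0.6921 -0.7061 0.1497], t=(-2.1126, 0.4587, 0.4736)
after S2 (triangulate): (-0.5852, 0.3642, 0.7294)
after S3 (kf_track): (-0.2574, 0.0706, -0.2221)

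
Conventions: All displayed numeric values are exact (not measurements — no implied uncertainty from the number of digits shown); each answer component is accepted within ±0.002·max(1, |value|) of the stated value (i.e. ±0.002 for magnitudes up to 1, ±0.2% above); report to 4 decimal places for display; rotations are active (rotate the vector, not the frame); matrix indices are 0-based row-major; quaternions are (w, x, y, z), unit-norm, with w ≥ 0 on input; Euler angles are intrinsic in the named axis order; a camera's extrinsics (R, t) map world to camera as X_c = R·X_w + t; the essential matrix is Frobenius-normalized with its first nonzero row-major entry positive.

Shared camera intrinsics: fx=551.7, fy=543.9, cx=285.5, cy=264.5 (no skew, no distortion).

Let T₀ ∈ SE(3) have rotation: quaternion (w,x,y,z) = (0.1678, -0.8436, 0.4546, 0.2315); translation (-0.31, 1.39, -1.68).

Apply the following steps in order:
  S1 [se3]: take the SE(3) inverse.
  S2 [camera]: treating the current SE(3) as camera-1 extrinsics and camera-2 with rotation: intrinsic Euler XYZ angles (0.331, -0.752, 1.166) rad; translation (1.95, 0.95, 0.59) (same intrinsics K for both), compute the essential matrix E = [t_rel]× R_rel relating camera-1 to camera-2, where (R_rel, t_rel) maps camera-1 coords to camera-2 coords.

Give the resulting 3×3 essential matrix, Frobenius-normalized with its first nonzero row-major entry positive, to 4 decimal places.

matrix = [0.1239 -0.4126 -0.3104; -0.4023 0.0753 0.3850; -0.3673 -0.5129 0.0650]

after S1 (invert_se3): R=[0.4795 -0.6893 -0.5431; -0.8446 -0.5304 -0.0726; -0.2380 0.4936 -0.8365], t=(0.1943, 0.3534, -2.1652)
after S2 (essential): [0.1239 -0.4126 -0.3104; -0.4023 0.0753 0.3850; -0.3673 -0.5129 0.0650]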